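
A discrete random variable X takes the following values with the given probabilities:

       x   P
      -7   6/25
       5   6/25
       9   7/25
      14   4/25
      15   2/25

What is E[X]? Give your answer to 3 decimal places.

E[X] = (6/25)·(-7) + (6/25)·5 + (7/25)·9 + (4/25)·14 + (2/25)·15
     = 137/25 ≈ 5.480

5.480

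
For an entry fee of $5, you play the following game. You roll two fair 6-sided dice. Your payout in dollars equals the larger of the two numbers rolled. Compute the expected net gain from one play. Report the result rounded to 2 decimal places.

Distribution of the larger of the two numbers rolled: 1 w.p. 1/36, 2 w.p. 1/12, 3 w.p. 5/36, 4 w.p. 7/36, 5 w.p. 1/4, 6 w.p. 11/36
E[payout] = (1/36)·1 + (1/12)·2 + (5/36)·3 + (7/36)·4 + (1/4)·5 + (11/36)·6 = 161/36
Expected profit = 161/36 − 5 = -19/36 ≈ -$0.53

-$0.53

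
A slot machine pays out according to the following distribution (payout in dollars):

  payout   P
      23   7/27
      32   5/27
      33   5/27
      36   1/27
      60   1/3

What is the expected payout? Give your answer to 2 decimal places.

E[X] = (7/27)·23 + (5/27)·32 + (5/27)·33 + (1/27)·36 + (1/3)·60
     = 118/3 ≈ 39.33

$39.33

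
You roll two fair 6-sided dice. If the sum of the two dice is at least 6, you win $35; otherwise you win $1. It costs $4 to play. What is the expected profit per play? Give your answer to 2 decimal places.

E[payout] = (5/18)·1 + (13/18)·35 = 230/9
Expected profit = 230/9 − 4 = 194/9 ≈ $21.56

$21.56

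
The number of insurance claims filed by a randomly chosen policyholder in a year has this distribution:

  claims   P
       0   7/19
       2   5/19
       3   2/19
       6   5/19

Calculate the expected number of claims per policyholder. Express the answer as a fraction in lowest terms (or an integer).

46/19

E[X] = (7/19)·0 + (5/19)·2 + (2/19)·3 + (5/19)·6
     = 46/19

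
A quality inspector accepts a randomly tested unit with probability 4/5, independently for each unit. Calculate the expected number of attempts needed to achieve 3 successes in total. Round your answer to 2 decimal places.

3.75

By linearity (sum of 3 independent geometric waits), E[trials] = 3/p = 3/(4/5) = 15/4.
≈ 3.75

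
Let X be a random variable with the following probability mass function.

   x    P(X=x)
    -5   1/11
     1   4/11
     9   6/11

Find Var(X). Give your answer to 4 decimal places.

23.6033

E[X] = (1/11)·(-5) + (4/11)·1 + (6/11)·9 = 53/11
E[X²] = (1/11)·25 + (4/11)·1 + (6/11)·81 = 515/11
Var(X) = 515/11 − (53/11)² = 2856/121 ≈ 23.6033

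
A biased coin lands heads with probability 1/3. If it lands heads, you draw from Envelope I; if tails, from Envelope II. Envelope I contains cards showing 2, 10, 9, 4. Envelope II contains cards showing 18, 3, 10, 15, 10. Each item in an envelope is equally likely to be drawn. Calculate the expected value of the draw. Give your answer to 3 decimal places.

9.550

E[X | Envelope I] = (2 + 10 + 9 + 4)/4 = 25/4
E[X | Envelope II] = (18 + 3 + 10 + 15 + 10)/5 = 56/5
E[X] = (1/3)·25/4 + (2/3)·56/5 = 191/20 ≈ 9.550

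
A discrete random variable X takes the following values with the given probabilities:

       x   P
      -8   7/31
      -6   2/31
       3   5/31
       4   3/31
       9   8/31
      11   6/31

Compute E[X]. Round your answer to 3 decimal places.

E[X] = (7/31)·(-8) + (2/31)·(-6) + (5/31)·3 + (3/31)·4 + (8/31)·9 + (6/31)·11
     = 97/31 ≈ 3.129

3.129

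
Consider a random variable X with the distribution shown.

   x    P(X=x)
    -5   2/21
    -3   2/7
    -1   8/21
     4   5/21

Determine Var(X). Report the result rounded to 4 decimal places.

8.5624

E[X] = (2/21)·(-5) + (2/7)·(-3) + (8/21)·(-1) + (5/21)·4 = -16/21
E[X²] = (2/21)·25 + (2/7)·9 + (8/21)·1 + (5/21)·16 = 64/7
Var(X) = 64/7 − (-16/21)² = 3776/441 ≈ 8.5624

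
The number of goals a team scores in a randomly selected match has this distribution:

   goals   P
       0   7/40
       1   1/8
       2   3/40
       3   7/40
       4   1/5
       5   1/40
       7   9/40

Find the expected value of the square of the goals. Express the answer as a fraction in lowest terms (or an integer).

E[X²] = (7/40)·0 + (1/8)·1 + (3/40)·4 + (7/40)·9 + (1/5)·16 + (1/40)·25 + (9/40)·49
     = 337/20

337/20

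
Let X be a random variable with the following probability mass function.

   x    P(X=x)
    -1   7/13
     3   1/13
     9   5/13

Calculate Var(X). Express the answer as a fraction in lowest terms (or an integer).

E[X] = (7/13)·(-1) + (1/13)·3 + (5/13)·9 = 41/13
E[X²] = (7/13)·1 + (1/13)·9 + (5/13)·81 = 421/13
Var(X) = 421/13 − (41/13)² = 3792/169

3792/169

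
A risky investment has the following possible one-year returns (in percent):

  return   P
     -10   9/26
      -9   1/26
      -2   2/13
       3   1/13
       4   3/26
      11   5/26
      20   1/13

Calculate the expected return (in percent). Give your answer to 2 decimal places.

E[X] = (9/26)·(-10) + (1/26)·(-9) + (2/13)·(-2) + (1/13)·3 + (3/26)·4 + (5/26)·11 + (1/13)·20
     = 3/13 ≈ 0.23

0.23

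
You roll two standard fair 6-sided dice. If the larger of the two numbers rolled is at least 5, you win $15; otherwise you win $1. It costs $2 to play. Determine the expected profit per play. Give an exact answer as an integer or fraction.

61/9 dollars

E[payout] = (4/9)·1 + (5/9)·15 = 79/9
Expected profit = 79/9 − 2 = 61/9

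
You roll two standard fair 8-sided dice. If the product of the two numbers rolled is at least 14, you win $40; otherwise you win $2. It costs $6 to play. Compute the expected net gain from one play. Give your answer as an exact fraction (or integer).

575/32 dollars

E[payout] = (27/64)·2 + (37/64)·40 = 767/32
Expected profit = 767/32 − 6 = 575/32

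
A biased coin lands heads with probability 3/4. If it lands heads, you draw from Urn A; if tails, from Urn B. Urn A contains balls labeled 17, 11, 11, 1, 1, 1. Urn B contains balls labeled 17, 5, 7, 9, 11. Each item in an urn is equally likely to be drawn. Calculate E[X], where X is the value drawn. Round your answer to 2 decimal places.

7.70

E[X | Urn A] = (17 + 11 + 11 + 1 + 1 + 1)/6 = 7
E[X | Urn B] = (17 + 5 + 7 + 9 + 11)/5 = 49/5
E[X] = (3/4)·7 + (1/4)·49/5 = 77/10 ≈ 7.70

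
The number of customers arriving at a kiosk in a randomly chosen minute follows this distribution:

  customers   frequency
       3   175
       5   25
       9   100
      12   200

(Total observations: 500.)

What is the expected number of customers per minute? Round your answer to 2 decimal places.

Total = 500, so P(customers=3) = 175/500, etc.
E[X] = (7/20)·3 + (1/20)·5 + (1/5)·9 + (2/5)·12
     = 79/10 ≈ 7.90

7.90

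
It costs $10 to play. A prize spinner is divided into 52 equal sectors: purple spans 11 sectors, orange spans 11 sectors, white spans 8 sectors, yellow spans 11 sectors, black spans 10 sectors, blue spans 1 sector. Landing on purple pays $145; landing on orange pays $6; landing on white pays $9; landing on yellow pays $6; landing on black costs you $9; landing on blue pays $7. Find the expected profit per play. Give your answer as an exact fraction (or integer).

$23

E[payout] = (11/52)·145 + (11/52)·6 + (8/52)·9 + (11/52)·6 + (10/52)·(-9) + (1/52)·7 = 33
Expected profit = 33 − 10 = 23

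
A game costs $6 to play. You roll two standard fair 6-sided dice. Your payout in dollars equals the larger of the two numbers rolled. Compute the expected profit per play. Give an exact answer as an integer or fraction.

-55/36 dollars

Distribution of the larger of the two numbers rolled: 1 w.p. 1/36, 2 w.p. 1/12, 3 w.p. 5/36, 4 w.p. 7/36, 5 w.p. 1/4, 6 w.p. 11/36
E[payout] = (1/36)·1 + (1/12)·2 + (5/36)·3 + (7/36)·4 + (1/4)·5 + (11/36)·6 = 161/36
Expected profit = 161/36 − 6 = -55/36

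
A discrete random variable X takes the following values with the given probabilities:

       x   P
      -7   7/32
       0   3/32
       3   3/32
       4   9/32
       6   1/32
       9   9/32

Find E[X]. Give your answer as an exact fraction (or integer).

83/32

E[X] = (7/32)·(-7) + (3/32)·0 + (3/32)·3 + (9/32)·4 + (1/32)·6 + (9/32)·9
     = 83/32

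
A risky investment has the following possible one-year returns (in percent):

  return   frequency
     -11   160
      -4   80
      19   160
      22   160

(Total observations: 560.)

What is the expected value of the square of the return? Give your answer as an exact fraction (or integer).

Total = 560, so P(return=-11) = 160/560, etc.
E[X²] = (2/7)·121 + (1/7)·16 + (2/7)·361 + (2/7)·484
     = 1948/7

1948/7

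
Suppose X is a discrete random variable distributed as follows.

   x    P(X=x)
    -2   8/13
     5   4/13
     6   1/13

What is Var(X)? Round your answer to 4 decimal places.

12.3314

E[X] = (8/13)·(-2) + (4/13)·5 + (1/13)·6 = 10/13
E[X²] = (8/13)·4 + (4/13)·25 + (1/13)·36 = 168/13
Var(X) = 168/13 − (10/13)² = 2084/169 ≈ 12.3314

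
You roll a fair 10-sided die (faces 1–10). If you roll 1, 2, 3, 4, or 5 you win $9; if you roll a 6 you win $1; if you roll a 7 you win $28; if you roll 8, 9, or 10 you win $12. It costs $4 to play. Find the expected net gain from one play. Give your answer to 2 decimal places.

$7.00

E[payout] = (1/10)·1 + (1/2)·9 + (3/10)·12 + (1/10)·28 = 11
Expected profit = 11 − 4 = 7 ≈ $7.00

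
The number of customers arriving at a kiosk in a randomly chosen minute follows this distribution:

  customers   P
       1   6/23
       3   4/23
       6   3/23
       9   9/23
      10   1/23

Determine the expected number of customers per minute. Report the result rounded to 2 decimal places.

E[X] = (6/23)·1 + (4/23)·3 + (3/23)·6 + (9/23)·9 + (1/23)·10
     = 127/23 ≈ 5.52

5.52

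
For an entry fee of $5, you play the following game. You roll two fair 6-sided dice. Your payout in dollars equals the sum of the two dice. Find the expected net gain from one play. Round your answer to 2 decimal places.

Distribution of the sum of the two dice: 2 w.p. 1/36, 3 w.p. 1/18, 4 w.p. 1/12, 5 w.p. 1/9, 6 w.p. 5/36, 7 w.p. 1/6, …
E[payout] = (1/36)·2 + (1/18)·3 + (1/12)·4 + (1/9)·5 + (5/36)·6 + (1/6)·7 + (5/36)·8 + (1/9)·9 + (1/12)·10 + (1/18)·11 + (1/36)·12 = 7
Expected profit = 7 − 5 = 2 ≈ $2.00

$2.00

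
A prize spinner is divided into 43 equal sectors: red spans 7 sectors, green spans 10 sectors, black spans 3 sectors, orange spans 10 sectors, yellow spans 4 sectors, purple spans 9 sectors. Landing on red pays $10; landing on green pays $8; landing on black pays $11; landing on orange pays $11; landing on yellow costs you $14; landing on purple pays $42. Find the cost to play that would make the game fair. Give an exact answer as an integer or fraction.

E[payout] = (7/43)·10 + (10/43)·8 + (3/43)·11 + (10/43)·11 + (4/43)·(-14) + (9/43)·42 = 615/43
Fair fee = E[payout] = 615/43

615/43 dollars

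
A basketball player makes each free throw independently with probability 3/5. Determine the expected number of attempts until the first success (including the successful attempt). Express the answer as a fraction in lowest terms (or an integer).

For a geometric distribution, E[trials] = 1/p = 1/(3/5) = 5/3.

5/3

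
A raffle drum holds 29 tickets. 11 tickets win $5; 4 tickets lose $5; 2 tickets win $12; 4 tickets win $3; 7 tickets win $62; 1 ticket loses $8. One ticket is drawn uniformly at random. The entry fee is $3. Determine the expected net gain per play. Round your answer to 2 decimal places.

E[payout] = (11/29)·5 + (4/29)·(-5) + (2/29)·12 + (4/29)·3 + (7/29)·62 + (1/29)·(-8) = 497/29
Expected profit = 497/29 − 3 = 410/29 ≈ $14.14

$14.14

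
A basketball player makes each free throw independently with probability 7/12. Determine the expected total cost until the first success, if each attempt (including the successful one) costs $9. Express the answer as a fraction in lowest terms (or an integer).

108/7 dollars

E[#attempts] = 1/p = 12/7; E[cost] = 9·12/7 = 108/7.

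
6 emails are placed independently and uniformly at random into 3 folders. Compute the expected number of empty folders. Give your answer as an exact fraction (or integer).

Let Xⱼ=1 if folder j is empty. P(Xⱼ=1) = ((3-1)/3)^6 = 64/729.
By linearity, E[#empty] = 3·64/729 = 64/243.

64/243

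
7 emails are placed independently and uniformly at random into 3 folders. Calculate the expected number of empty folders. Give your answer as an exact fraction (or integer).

Let Xⱼ=1 if folder j is empty. P(Xⱼ=1) = ((3-1)/3)^7 = 128/2187.
By linearity, E[#empty] = 3·128/2187 = 128/729.

128/729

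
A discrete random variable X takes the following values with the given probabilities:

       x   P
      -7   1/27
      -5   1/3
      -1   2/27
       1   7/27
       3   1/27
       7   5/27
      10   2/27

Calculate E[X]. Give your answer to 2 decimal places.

0.41

E[X] = (1/27)·(-7) + (1/3)·(-5) + (2/27)·(-1) + (7/27)·1 + (1/27)·3 + (5/27)·7 + (2/27)·10
     = 11/27 ≈ 0.41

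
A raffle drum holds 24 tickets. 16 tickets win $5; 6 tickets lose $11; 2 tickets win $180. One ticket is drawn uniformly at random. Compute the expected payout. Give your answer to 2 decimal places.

E[payout] = (16/24)·5 + (6/24)·(-11) + (2/24)·180 = 187/12
≈ $15.58

$15.58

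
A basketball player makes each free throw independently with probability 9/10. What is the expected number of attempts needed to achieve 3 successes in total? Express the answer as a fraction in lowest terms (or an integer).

By linearity (sum of 3 independent geometric waits), E[trials] = 3/p = 3/(9/10) = 10/3.

10/3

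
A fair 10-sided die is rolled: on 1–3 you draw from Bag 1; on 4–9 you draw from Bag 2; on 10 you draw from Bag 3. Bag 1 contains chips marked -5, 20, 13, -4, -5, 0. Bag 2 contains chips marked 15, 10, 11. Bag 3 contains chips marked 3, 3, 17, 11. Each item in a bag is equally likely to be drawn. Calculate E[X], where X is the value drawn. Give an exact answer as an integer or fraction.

E[X | Bag 1] = (-5 + 20 + 13 − 4 − 5 + 0)/6 = 19/6
E[X | Bag 2] = (15 + 10 + 11)/3 = 12
E[X | Bag 3] = (3 + 3 + 17 + 11)/4 = 17/2
E[X] = (3/10)·19/6 + (3/5)·12 + (1/10)·17/2 = 9

9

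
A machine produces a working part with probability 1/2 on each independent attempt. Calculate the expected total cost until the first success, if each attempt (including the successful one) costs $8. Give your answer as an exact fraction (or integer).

E[#attempts] = 1/p = 2; E[cost] = 8·2 = 16.

$16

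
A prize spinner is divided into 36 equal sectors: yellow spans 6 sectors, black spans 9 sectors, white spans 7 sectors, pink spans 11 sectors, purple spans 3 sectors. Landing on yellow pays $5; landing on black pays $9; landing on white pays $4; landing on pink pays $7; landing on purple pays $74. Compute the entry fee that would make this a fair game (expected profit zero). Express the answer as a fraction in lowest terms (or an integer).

E[payout] = (6/36)·5 + (9/36)·9 + (7/36)·4 + (11/36)·7 + (3/36)·74 = 73/6
Fair fee = E[payout] = 73/6

73/6 dollars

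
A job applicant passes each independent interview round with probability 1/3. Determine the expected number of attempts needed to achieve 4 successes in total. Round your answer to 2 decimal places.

12.00

By linearity (sum of 4 independent geometric waits), E[trials] = 4/p = 4/(1/3) = 12.
≈ 12.00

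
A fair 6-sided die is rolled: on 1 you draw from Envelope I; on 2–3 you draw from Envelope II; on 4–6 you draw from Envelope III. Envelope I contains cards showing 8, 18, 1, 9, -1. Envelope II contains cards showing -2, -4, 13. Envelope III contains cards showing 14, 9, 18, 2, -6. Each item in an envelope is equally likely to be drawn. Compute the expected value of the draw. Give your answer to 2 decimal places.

5.64

E[X | Envelope I] = (8 + 18 + 1 + 9 − 1)/5 = 7
E[X | Envelope II] = (-2 − 4 + 13)/3 = 7/3
E[X | Envelope III] = (14 + 9 + 18 + 2 − 6)/5 = 37/5
E[X] = (1/6)·7 + (1/3)·7/3 + (1/2)·37/5 = 254/45 ≈ 5.64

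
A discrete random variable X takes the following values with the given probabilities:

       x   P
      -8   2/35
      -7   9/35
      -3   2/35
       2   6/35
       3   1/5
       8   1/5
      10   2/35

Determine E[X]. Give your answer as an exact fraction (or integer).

24/35

E[X] = (2/35)·(-8) + (9/35)·(-7) + (2/35)·(-3) + (6/35)·2 + (1/5)·3 + (1/5)·8 + (2/35)·10
     = 24/35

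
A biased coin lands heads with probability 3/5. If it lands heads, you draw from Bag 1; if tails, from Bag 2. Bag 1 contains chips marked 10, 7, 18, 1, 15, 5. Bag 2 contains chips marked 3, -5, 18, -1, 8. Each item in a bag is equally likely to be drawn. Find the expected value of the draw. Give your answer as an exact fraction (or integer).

186/25

E[X | Bag 1] = (10 + 7 + 18 + 1 + 15 + 5)/6 = 28/3
E[X | Bag 2] = (3 − 5 + 18 − 1 + 8)/5 = 23/5
E[X] = (3/5)·28/3 + (2/5)·23/5 = 186/25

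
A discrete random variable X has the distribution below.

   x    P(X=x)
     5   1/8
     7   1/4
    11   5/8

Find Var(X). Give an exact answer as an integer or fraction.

E[X] = (1/8)·5 + (1/4)·7 + (5/8)·11 = 37/4
E[X²] = (1/8)·25 + (1/4)·49 + (5/8)·121 = 91
Var(X) = 91 − (37/4)² = 87/16

87/16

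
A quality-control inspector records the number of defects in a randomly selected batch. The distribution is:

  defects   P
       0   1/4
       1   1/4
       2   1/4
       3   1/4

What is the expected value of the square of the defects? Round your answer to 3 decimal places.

E[X²] = (1/4)·0 + (1/4)·1 + (1/4)·4 + (1/4)·9
     = 7/2 ≈ 3.500

3.500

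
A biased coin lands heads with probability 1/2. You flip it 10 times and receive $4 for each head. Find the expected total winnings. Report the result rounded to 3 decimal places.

$20.000

E[#heads] = 10·1/2 = 5 (linearity over flips).
E[winnings] = 4·5 = 20.
≈ 20.000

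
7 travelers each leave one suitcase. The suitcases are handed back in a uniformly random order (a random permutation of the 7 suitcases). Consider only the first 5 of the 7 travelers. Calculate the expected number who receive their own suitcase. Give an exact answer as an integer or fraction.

5/7

Let Xᵢ = 1 if person i gets their own suitcase. For each i, P(Xᵢ=1) = 1/7.
By linearity of expectation, E[X₁+…+X_5] = 5·(1/7) = 5/7.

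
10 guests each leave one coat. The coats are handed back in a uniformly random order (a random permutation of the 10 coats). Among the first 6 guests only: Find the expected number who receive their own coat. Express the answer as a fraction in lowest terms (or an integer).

3/5

Let Xᵢ = 1 if person i gets their own coat. For each i, P(Xᵢ=1) = 1/10.
By linearity of expectation, E[X₁+…+X_6] = 6·(1/10) = 3/5.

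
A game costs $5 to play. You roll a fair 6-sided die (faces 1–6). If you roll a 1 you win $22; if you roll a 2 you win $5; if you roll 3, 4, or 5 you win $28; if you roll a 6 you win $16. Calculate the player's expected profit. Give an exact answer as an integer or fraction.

97/6 dollars

E[payout] = (1/6)·5 + (1/6)·16 + (1/6)·22 + (1/2)·28 = 127/6
Expected profit = 127/6 − 5 = 97/6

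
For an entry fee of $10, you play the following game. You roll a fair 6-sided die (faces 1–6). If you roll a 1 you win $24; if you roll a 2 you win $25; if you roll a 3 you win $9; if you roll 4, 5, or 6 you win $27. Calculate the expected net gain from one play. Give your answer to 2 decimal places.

E[payout] = (1/6)·9 + (1/6)·24 + (1/6)·25 + (1/2)·27 = 139/6
Expected profit = 139/6 − 10 = 79/6 ≈ $13.17

$13.17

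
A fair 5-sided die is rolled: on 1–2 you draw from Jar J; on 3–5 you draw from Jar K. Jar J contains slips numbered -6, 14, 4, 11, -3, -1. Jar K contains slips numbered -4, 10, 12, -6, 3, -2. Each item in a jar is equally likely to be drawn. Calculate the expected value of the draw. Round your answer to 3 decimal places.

E[X | Jar J] = (-6 + 14 + 4 + 11 − 3 − 1)/6 = 19/6
E[X | Jar K] = (-4 + 10 + 12 − 6 + 3 − 2)/6 = 13/6
E[X] = (2/5)·19/6 + (3/5)·13/6 = 77/30 ≈ 2.567

2.567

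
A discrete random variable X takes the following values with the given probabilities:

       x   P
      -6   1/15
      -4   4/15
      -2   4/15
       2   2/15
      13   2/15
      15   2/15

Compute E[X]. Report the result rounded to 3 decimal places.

2.000

E[X] = (1/15)·(-6) + (4/15)·(-4) + (4/15)·(-2) + (2/15)·2 + (2/15)·13 + (2/15)·15
     = 2 ≈ 2.000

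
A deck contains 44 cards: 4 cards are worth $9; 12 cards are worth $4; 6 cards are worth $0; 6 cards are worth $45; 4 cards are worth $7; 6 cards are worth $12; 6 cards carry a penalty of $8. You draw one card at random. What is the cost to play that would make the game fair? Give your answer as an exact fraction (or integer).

203/22 dollars

E[payout] = (4/44)·9 + (12/44)·4 + (6/44)·0 + (6/44)·45 + (4/44)·7 + (6/44)·12 + (6/44)·(-8) = 203/22
Fair fee = E[payout] = 203/22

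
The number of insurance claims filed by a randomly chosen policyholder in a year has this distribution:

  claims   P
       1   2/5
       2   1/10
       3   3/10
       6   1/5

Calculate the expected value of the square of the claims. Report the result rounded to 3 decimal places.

10.700

E[X²] = (2/5)·1 + (1/10)·4 + (3/10)·9 + (1/5)·36
     = 107/10 ≈ 10.700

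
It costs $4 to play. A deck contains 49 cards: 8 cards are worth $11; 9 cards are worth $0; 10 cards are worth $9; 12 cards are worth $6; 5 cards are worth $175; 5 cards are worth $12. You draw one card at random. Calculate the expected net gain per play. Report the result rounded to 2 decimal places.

E[payout] = (8/49)·11 + (9/49)·0 + (10/49)·9 + (12/49)·6 + (5/49)·175 + (5/49)·12 = 1185/49
Expected profit = 1185/49 − 4 = 989/49 ≈ $20.18

$20.18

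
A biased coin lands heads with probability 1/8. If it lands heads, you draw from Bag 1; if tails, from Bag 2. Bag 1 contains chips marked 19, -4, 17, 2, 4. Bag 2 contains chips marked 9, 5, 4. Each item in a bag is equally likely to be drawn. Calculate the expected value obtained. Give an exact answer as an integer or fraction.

31/5

E[X | Bag 1] = (19 − 4 + 17 + 2 + 4)/5 = 38/5
E[X | Bag 2] = (9 + 5 + 4)/3 = 6
E[X] = (1/8)·38/5 + (7/8)·6 = 31/5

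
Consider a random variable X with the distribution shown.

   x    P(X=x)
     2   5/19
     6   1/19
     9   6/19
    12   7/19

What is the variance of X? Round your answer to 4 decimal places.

15.8837

E[X] = (5/19)·2 + (1/19)·6 + (6/19)·9 + (7/19)·12 = 154/19
E[X²] = (5/19)·4 + (1/19)·36 + (6/19)·81 + (7/19)·144 = 1550/19
Var(X) = 1550/19 − (154/19)² = 5734/361 ≈ 15.8837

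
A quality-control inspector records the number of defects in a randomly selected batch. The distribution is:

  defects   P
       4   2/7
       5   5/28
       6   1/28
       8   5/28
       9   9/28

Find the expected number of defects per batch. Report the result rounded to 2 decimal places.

E[X] = (2/7)·4 + (5/28)·5 + (1/28)·6 + (5/28)·8 + (9/28)·9
     = 46/7 ≈ 6.57

6.57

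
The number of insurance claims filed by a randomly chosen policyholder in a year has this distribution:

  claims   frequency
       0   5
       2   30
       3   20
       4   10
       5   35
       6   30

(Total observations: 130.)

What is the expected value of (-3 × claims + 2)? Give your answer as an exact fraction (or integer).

Total = 130, so P(claims=0) = 5/130, etc.
E[-3x+2] = (1/26)·2 + (3/13)·(-4) + (2/13)·(-7) + (1/13)·(-10) + (7/26)·(-13) + (3/13)·(-16)
     = -257/26

-257/26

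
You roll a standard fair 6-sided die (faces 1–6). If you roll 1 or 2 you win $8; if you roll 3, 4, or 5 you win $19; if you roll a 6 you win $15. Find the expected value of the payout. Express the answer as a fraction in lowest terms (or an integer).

44/3 dollars

E[payout] = (1/3)·8 + (1/6)·15 + (1/2)·19 = 44/3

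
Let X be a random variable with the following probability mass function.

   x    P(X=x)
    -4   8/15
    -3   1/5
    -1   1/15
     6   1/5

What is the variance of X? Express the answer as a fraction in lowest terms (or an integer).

376/25

E[X] = (8/15)·(-4) + (1/5)·(-3) + (1/15)·(-1) + (1/5)·6 = -8/5
E[X²] = (8/15)·16 + (1/5)·9 + (1/15)·1 + (1/5)·36 = 88/5
Var(X) = 88/5 − (-8/5)² = 376/25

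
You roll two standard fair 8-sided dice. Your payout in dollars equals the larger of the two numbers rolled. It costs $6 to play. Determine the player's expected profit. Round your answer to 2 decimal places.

-$0.19

Distribution of the larger of the two numbers rolled: 1 w.p. 1/64, 2 w.p. 3/64, 3 w.p. 5/64, 4 w.p. 7/64, 5 w.p. 9/64, 6 w.p. 11/64, …
E[payout] = (1/64)·1 + (3/64)·2 + (5/64)·3 + (7/64)·4 + (9/64)·5 + (11/64)·6 + (13/64)·7 + (15/64)·8 = 93/16
Expected profit = 93/16 − 6 = -3/16 ≈ -$0.19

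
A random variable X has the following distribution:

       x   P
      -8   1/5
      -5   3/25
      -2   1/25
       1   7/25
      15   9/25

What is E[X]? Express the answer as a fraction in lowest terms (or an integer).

17/5

E[X] = (1/5)·(-8) + (3/25)·(-5) + (1/25)·(-2) + (7/25)·1 + (9/25)·15
     = 17/5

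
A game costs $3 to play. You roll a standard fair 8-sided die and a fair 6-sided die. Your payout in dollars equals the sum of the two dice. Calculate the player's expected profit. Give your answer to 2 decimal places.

$5.00

Distribution of the sum of the two dice: 2 w.p. 1/48, 3 w.p. 1/24, 4 w.p. 1/16, 5 w.p. 1/12, 6 w.p. 5/48, 7 w.p. 1/8, …
E[payout] = (1/48)·2 + (1/24)·3 + (1/16)·4 + (1/12)·5 + (5/48)·6 + (1/8)·7 + (1/8)·8 + (1/8)·9 + (5/48)·10 + (1/12)·11 + (1/16)·12 + (1/24)·13 + (1/48)·14 = 8
Expected profit = 8 − 3 = 5 ≈ $5.00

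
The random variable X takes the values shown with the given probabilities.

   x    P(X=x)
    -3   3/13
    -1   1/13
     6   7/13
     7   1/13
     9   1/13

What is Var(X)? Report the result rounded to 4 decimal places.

17.9053

E[X] = (3/13)·(-3) + (1/13)·(-1) + (7/13)·6 + (1/13)·7 + (1/13)·9 = 48/13
E[X²] = (3/13)·9 + (1/13)·1 + (7/13)·36 + (1/13)·49 + (1/13)·81 = 410/13
Var(X) = 410/13 − (48/13)² = 3026/169 ≈ 17.9053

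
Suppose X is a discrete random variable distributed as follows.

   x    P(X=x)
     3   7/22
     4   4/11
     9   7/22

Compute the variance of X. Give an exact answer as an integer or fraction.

E[X] = (7/22)·3 + (4/11)·4 + (7/22)·9 = 58/11
E[X²] = (7/22)·9 + (4/11)·16 + (7/22)·81 = 379/11
Var(X) = 379/11 − (58/11)² = 805/121

805/121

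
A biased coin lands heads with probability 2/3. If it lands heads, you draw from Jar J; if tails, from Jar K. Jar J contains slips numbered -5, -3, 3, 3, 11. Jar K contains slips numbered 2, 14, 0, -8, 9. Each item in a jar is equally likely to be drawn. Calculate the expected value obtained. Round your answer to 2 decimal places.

E[X | Jar J] = (-5 − 3 + 3 + 3 + 11)/5 = 9/5
E[X | Jar K] = (2 + 14 + 0 − 8 + 9)/5 = 17/5
E[X] = (2/3)·9/5 + (1/3)·17/5 = 7/3 ≈ 2.33

2.33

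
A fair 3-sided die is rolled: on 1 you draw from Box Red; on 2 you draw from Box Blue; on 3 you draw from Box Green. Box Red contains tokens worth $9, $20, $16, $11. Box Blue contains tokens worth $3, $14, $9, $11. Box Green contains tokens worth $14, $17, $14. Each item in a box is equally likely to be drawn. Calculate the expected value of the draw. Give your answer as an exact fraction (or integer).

51/4 dollars

E[X | Box Red] = (9 + 20 + 16 + 11)/4 = 14
E[X | Box Blue] = (3 + 14 + 9 + 11)/4 = 37/4
E[X | Box Green] = (14 + 17 + 14)/3 = 15
E[X] = (1/3)·14 + (1/3)·37/4 + (1/3)·15 = 51/4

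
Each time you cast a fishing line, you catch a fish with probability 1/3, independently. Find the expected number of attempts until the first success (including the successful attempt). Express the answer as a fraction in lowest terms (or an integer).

3

For a geometric distribution, E[trials] = 1/p = 1/(1/3) = 3.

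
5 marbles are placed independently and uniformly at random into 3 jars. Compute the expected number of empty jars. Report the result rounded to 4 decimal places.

Let Xⱼ=1 if jar j is empty. P(Xⱼ=1) = ((3-1)/3)^5 = 32/243.
By linearity, E[#empty] = 3·32/243 = 32/81.
≈ 0.3951

0.3951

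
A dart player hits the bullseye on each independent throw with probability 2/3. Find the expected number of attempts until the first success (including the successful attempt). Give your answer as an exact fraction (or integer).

3/2

For a geometric distribution, E[trials] = 1/p = 1/(2/3) = 3/2.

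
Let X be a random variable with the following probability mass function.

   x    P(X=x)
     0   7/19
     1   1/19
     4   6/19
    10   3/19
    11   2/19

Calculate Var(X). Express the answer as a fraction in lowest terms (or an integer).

E[X] = (7/19)·0 + (1/19)·1 + (6/19)·4 + (3/19)·10 + (2/19)·11 = 77/19
E[X²] = (7/19)·0 + (1/19)·1 + (6/19)·16 + (3/19)·100 + (2/19)·121 = 639/19
Var(X) = 639/19 − (77/19)² = 6212/361

6212/361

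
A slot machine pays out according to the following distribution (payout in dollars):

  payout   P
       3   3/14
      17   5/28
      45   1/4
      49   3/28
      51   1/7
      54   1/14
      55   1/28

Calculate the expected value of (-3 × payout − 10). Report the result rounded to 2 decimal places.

-109.86

E[-3x-10] = (3/14)·(-19) + (5/28)·(-61) + (1/4)·(-145) + (3/28)·(-157) + (1/7)·(-163) + (1/14)·(-172) + (1/28)·(-175)
     = -769/7 ≈ -109.86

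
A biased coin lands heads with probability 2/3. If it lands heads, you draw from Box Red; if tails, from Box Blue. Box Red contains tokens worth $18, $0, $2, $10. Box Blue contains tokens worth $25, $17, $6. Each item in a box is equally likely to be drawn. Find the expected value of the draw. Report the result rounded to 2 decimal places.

$10.33

E[X | Box Red] = (18 + 0 + 2 + 10)/4 = 15/2
E[X | Box Blue] = (25 + 17 + 6)/3 = 16
E[X] = (2/3)·15/2 + (1/3)·16 = 31/3 ≈ 10.33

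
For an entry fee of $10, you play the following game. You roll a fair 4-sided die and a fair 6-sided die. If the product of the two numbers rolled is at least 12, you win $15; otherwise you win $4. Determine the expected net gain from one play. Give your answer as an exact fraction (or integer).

E[payout] = (2/3)·4 + (1/3)·15 = 23/3
Expected profit = 23/3 − 10 = -7/3

-7/3 dollars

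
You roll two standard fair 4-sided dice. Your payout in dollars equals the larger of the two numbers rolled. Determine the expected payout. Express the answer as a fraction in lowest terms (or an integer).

Distribution of the larger of the two numbers rolled: 1 w.p. 1/16, 2 w.p. 3/16, 3 w.p. 5/16, 4 w.p. 7/16
E[payout] = (1/16)·1 + (3/16)·2 + (5/16)·3 + (7/16)·4 = 25/8

25/8 dollars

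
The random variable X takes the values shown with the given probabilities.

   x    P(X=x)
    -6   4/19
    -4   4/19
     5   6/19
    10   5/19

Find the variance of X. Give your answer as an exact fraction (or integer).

14702/361

E[X] = (4/19)·(-6) + (4/19)·(-4) + (6/19)·5 + (5/19)·10 = 40/19
E[X²] = (4/19)·36 + (4/19)·16 + (6/19)·25 + (5/19)·100 = 858/19
Var(X) = 858/19 − (40/19)² = 14702/361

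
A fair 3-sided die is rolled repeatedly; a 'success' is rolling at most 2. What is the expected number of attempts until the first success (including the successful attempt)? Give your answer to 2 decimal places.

1.50

For a geometric distribution, E[trials] = 1/p = 1/(2/3) = 3/2.
≈ 1.50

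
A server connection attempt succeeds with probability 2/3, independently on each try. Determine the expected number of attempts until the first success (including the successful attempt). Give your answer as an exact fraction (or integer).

For a geometric distribution, E[trials] = 1/p = 1/(2/3) = 3/2.

3/2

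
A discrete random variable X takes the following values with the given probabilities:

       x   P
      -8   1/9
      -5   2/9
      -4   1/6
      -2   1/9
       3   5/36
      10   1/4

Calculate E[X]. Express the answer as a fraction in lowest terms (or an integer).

1/36

E[X] = (1/9)·(-8) + (2/9)·(-5) + (1/6)·(-4) + (1/9)·(-2) + (5/36)·3 + (1/4)·10
     = 1/36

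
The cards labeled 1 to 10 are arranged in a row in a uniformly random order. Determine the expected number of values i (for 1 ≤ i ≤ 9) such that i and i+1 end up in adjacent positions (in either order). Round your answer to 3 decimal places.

1.800

For each i ∈ {1,…,9}, let Xᵢ = 1 if i and i+1 are adjacent. P(Xᵢ=1) = 2·(10−1)!/10! = 2/10.
By linearity, E[ΣXᵢ] = (9)·(2/10) = 9/5.
≈ 1.800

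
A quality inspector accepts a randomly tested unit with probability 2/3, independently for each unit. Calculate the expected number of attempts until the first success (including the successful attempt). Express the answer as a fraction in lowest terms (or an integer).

For a geometric distribution, E[trials] = 1/p = 1/(2/3) = 3/2.

3/2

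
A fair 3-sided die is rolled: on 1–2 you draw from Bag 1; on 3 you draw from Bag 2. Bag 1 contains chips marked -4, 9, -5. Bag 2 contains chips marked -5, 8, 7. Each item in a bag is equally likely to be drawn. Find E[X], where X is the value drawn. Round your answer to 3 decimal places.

E[X | Bag 1] = (-4 + 9 − 5)/3 = 0
E[X | Bag 2] = (-5 + 8 + 7)/3 = 10/3
E[X] = (2/3)·0 + (1/3)·10/3 = 10/9 ≈ 1.111

1.111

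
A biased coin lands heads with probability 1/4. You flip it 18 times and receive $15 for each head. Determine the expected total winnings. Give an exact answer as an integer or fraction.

135/2 dollars

E[#heads] = 18·1/4 = 9/2 (linearity over flips).
E[winnings] = 15·9/2 = 135/2.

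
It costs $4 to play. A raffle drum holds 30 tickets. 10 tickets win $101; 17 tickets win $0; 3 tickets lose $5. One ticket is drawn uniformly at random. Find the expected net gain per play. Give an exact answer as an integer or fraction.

E[payout] = (10/30)·101 + (17/30)·0 + (3/30)·(-5) = 199/6
Expected profit = 199/6 − 4 = 175/6

175/6 dollars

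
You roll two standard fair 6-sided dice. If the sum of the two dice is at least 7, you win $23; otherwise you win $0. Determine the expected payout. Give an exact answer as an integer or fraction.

E[payout] = (5/12)·0 + (7/12)·23 = 161/12

161/12 dollars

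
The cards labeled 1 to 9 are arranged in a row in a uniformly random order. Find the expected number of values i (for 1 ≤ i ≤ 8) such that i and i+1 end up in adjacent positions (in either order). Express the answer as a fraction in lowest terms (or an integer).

For each i ∈ {1,…,8}, let Xᵢ = 1 if i and i+1 are adjacent. P(Xᵢ=1) = 2·(9−1)!/9! = 2/9.
By linearity, E[ΣXᵢ] = (8)·(2/9) = 16/9.

16/9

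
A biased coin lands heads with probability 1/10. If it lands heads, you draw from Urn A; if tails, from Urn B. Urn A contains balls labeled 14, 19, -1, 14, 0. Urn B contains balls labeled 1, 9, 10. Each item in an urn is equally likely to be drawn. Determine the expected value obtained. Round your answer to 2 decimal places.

E[X | Urn A] = (14 + 19 − 1 + 14 + 0)/5 = 46/5
E[X | Urn B] = (1 + 9 + 10)/3 = 20/3
E[X] = (1/10)·46/5 + (9/10)·20/3 = 173/25 ≈ 6.92

6.92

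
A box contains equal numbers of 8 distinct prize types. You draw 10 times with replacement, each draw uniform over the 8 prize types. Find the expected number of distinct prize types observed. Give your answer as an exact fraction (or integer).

791266575/134217728

Let Xⱼ=1 if type j appears at least once. P(Xⱼ=1) = 1 − ((8−1)/8)^10 = 791266575/1073741824.
E[#distinct] = 8·791266575/1073741824 = 791266575/134217728.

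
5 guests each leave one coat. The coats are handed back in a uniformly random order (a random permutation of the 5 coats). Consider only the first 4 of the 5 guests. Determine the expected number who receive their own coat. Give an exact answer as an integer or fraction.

Let Xᵢ = 1 if person i gets their own coat. For each i, P(Xᵢ=1) = 1/5.
By linearity of expectation, E[X₁+…+X_4] = 4·(1/5) = 4/5.

4/5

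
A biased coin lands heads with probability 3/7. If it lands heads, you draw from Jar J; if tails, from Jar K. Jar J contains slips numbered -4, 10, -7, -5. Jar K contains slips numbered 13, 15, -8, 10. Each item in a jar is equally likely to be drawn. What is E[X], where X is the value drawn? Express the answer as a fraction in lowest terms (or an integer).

51/14

E[X | Jar J] = (-4 + 10 − 7 − 5)/4 = -3/2
E[X | Jar K] = (13 + 15 − 8 + 10)/4 = 15/2
E[X] = (3/7)·(-3/2) + (4/7)·15/2 = 51/14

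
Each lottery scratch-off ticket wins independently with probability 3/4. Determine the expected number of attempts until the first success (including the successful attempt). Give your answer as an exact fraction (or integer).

4/3

For a geometric distribution, E[trials] = 1/p = 1/(3/4) = 4/3.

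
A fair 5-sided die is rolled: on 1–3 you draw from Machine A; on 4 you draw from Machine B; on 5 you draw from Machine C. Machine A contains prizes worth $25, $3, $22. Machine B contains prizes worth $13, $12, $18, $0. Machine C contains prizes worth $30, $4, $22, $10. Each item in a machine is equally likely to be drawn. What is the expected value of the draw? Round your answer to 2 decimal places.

E[X | Machine A] = (25 + 3 + 22)/3 = 50/3
E[X | Machine B] = (13 + 12 + 18 + 0)/4 = 43/4
E[X | Machine C] = (30 + 4 + 22 + 10)/4 = 33/2
E[X] = (3/5)·50/3 + (1/5)·43/4 + (1/5)·33/2 = 309/20 ≈ 15.45

$15.45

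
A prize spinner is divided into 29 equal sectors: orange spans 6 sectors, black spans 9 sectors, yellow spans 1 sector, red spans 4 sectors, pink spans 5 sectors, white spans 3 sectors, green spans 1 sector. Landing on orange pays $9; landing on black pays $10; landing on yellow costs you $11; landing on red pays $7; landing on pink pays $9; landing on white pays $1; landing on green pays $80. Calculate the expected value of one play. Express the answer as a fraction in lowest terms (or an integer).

289/29 dollars

E[payout] = (6/29)·9 + (9/29)·10 + (1/29)·(-11) + (4/29)·7 + (5/29)·9 + (3/29)·1 + (1/29)·80 = 289/29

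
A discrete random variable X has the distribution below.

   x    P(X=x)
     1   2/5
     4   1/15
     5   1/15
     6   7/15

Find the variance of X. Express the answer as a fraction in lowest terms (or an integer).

E[X] = (2/5)·1 + (1/15)·4 + (1/15)·5 + (7/15)·6 = 19/5
E[X²] = (2/5)·1 + (1/15)·16 + (1/15)·25 + (7/15)·36 = 299/15
Var(X) = 299/15 − (19/5)² = 412/75

412/75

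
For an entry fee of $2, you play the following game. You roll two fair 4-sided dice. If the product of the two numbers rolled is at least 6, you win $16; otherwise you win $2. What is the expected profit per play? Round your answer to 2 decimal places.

$7.00

E[payout] = (1/2)·2 + (1/2)·16 = 9
Expected profit = 9 − 2 = 7 ≈ $7.00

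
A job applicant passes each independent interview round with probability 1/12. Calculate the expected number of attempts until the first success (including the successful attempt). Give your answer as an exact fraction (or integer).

For a geometric distribution, E[trials] = 1/p = 1/(1/12) = 12.

12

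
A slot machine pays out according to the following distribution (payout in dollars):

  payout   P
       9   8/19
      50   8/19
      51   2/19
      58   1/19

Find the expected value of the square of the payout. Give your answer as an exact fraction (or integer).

E[X²] = (8/19)·81 + (8/19)·2500 + (2/19)·2601 + (1/19)·3364
     = 29214/19

29214/19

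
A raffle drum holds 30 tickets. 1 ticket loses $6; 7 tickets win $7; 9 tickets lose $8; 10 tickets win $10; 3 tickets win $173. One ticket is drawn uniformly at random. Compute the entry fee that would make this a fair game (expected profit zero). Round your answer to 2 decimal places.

E[payout] = (1/30)·(-6) + (7/30)·7 + (9/30)·(-8) + (10/30)·10 + (3/30)·173 = 59/3
Fair fee = E[payout] = 59/3 ≈ $19.67

$19.67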